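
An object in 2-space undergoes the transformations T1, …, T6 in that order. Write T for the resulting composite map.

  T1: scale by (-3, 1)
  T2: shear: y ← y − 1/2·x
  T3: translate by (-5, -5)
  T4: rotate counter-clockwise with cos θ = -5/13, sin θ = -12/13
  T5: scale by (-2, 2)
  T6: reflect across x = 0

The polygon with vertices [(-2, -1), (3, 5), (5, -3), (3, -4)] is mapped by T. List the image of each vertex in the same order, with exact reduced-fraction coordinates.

T1 scale by (-3, 1): (-2, -1) → (6, -1); (3, 5) → (-9, 5); (5, -3) → (-15, -3); (3, -4) → (-9, -4)
T2 shear: y ← y − 1/2·x: (6, -1) → (6, -4); (-9, 5) → (-9, 19/2); (-15, -3) → (-15, 9/2); (-9, -4) → (-9, 1/2)
T3 translate by (-5, -5): (6, -4) → (1, -9); (-9, 19/2) → (-14, 9/2); (-15, 9/2) → (-20, -1/2); (-9, 1/2) → (-14, -9/2)
T4 rotate counter-clockwise with cos θ = -5/13, sin θ = -12/13: (1, -9) → (-113/13, 33/13); (-14, 9/2) → (124/13, 291/26); (-20, -1/2) → (94/13, 485/26); (-14, -9/2) → (16/13, 381/26)
T5 scale by (-2, 2): (-113/13, 33/13) → (226/13, 66/13); (124/13, 291/26) → (-248/13, 291/13); (94/13, 485/26) → (-188/13, 485/13); (16/13, 381/26) → (-32/13, 381/13)
T6 reflect across x = 0: (226/13, 66/13) → (-226/13, 66/13); (-248/13, 291/13) → (248/13, 291/13); (-188/13, 485/13) → (188/13, 485/13); (-32/13, 381/13) → (32/13, 381/13)

image vertices: (-226/13, 66/13), (248/13, 291/13), (188/13, 485/13), (32/13, 381/13)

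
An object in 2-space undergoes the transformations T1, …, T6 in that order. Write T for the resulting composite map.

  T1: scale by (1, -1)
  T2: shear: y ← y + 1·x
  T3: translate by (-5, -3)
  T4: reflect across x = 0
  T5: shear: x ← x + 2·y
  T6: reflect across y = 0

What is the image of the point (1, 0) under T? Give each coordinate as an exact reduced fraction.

T1 scale by (1, -1): (1, 0) → (1, 0)
T2 shear: y ← y + 1·x: (1, 0) → (1, 1)
T3 translate by (-5, -3): (1, 1) → (-4, -2)
T4 reflect across x = 0: (-4, -2) → (4, -2)
T5 shear: x ← x + 2·y: (4, -2) → (0, -2)
T6 reflect across y = 0: (0, -2) → (0, 2)

T(p) = (0, 2)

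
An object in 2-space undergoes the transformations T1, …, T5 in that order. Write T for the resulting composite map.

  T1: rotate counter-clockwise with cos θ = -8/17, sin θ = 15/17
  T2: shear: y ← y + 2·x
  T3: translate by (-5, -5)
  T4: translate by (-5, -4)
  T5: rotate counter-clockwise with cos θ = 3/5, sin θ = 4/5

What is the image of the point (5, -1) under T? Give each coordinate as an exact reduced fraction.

T1 rotate counter-clockwise with cos θ = -8/17, sin θ = 15/17: (5, -1) → (-25/17, 83/17)
T2 shear: y ← y + 2·x: (-25/17, 83/17) → (-25/17, 33/17)
T3 translate by (-5, -5): (-25/17, 33/17) → (-110/17, -52/17)
T4 translate by (-5, -4): (-110/17, -52/17) → (-195/17, -120/17)
T5 rotate counter-clockwise with cos θ = 3/5, sin θ = 4/5: (-195/17, -120/17) → (-21/17, -228/17)

T(p) = (-21/17, -228/17)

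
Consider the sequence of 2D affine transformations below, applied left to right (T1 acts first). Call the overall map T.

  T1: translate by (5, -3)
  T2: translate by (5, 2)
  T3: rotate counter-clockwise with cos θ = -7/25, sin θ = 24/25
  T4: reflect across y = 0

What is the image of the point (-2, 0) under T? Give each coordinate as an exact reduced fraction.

T(p) = (-32/25, -199/25)

T1 translate by (5, -3): (-2, 0) → (3, -3)
T2 translate by (5, 2): (3, -3) → (8, -1)
T3 rotate counter-clockwise with cos θ = -7/25, sin θ = 24/25: (8, -1) → (-32/25, 199/25)
T4 reflect across y = 0: (-32/25, 199/25) → (-32/25, -199/25)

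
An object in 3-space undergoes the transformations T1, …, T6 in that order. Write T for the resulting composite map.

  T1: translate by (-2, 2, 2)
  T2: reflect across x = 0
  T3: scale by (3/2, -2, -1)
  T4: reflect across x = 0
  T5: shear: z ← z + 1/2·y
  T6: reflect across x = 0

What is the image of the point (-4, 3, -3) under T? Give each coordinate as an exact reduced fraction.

T1 translate by (-2, 2, 2): (-4, 3, -3) → (-6, 5, -1)
T2 reflect across x = 0: (-6, 5, -1) → (6, 5, -1)
T3 scale by (3/2, -2, -1): (6, 5, -1) → (9, -10, 1)
T4 reflect across x = 0: (9, -10, 1) → (-9, -10, 1)
T5 shear: z ← z + 1/2·y: (-9, -10, 1) → (-9, -10, -4)
T6 reflect across x = 0: (-9, -10, -4) → (9, -10, -4)

T(p) = (9, -10, -4)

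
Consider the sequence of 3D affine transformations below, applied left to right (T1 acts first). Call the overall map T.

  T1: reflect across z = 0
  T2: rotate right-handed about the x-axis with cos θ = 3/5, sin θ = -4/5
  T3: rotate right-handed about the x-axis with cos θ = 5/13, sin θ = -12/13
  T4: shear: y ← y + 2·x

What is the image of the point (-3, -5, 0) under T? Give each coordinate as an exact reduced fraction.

T(p) = (-3, -45/13, 56/13)

T1 reflect across z = 0: (-3, -5, 0) → (-3, -5, 0)
T2 rotate right-handed about the x-axis with cos θ = 3/5, sin θ = -4/5: (-3, -5, 0) → (-3, -3, 4)
T3 rotate right-handed about the x-axis with cos θ = 5/13, sin θ = -12/13: (-3, -3, 4) → (-3, 33/13, 56/13)
T4 shear: y ← y + 2·x: (-3, 33/13, 56/13) → (-3, -45/13, 56/13)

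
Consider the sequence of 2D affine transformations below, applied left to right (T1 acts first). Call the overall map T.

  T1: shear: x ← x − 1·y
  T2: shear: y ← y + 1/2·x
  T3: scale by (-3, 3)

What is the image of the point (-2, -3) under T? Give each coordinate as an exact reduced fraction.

T1 shear: x ← x − 1·y: (-2, -3) → (1, -3)
T2 shear: y ← y + 1/2·x: (1, -3) → (1, -5/2)
T3 scale by (-3, 3): (1, -5/2) → (-3, -15/2)

T(p) = (-3, -15/2)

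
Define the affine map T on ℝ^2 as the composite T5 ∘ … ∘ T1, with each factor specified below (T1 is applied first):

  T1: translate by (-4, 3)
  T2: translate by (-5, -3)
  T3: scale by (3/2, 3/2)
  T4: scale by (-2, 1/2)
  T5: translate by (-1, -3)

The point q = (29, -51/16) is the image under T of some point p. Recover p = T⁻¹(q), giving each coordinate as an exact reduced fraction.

p = (-1, -1/4)

T1 = [1 0 -4; 0 1 3; 0 0 1]
T2·T1 = [1 0 -9; 0 1 0; 0 0 1]
T3·…·T1 = [3/2 0 -27/2; 0 3/2 0; 0 0 1]
T4·…·T1 = [-3 0 27; 0 3/4 0; 0 0 1]
T5·…·T1 = [-3 0 26; 0 3/4 -3; 0 0 1]
det M = -9/4; M⁻¹ = [-1/3 0 26/3; 0 4/3 4; 0 0 1]
M⁻¹ · (29, -51/16)ᵀ = (-1, -1/4)ᵀ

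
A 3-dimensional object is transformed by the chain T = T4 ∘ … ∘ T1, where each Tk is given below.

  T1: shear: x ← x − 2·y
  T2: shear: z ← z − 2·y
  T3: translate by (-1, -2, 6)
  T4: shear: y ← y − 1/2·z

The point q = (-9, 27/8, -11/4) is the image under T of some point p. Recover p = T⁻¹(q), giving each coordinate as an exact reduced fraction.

T1 = [1 -2 0 0; 0 1 0 0; 0 0 1 0; 0 0 0 1]
T2·T1 = [1 -2 0 0; 0 1 0 0; 0 -2 1 0; 0 0 0 1]
T3·…·T1 = [1 -2 0 -1; 0 1 0 -2; 0 -2 1 6; 0 0 0 1]
T4·…·T1 = [1 -2 0 -1; 0 2 -1/2 -5; 0 -2 1 6; 0 0 0 1]
det M = 1; M⁻¹ = [1 2 1 5; 0 1 1/2 2; 0 2 2 -2; 0 0 0 1]
M⁻¹ · (-9, 27/8, -11/4)ᵀ = (0, 4, -3/4)ᵀ

p = (0, 4, -3/4)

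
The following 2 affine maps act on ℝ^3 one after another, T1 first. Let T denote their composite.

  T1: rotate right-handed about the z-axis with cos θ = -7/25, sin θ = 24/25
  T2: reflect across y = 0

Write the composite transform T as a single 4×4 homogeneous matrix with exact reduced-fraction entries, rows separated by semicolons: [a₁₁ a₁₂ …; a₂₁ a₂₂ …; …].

T1 = [-7/25 -24/25 0 0; 24/25 -7/25 0 0; 0 0 1 0; 0 0 0 1]
T2·T1 = [-7/25 -24/25 0 0; -24/25 7/25 0 0; 0 0 1 0; 0 0 0 1]

T = [-7/25 -24/25 0 0; -24/25 7/25 0 0; 0 0 1 0; 0 0 0 1]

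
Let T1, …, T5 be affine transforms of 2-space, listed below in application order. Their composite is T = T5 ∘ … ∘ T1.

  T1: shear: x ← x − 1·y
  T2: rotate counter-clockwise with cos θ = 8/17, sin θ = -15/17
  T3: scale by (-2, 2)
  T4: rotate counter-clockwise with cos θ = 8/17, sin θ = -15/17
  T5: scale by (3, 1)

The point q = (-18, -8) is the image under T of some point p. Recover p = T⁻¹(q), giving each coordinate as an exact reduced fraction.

T1 = [1 -1 0; 0 1 0; 0 0 1]
T2·T1 = [8/17 7/17 0; -15/17 23/17 0; 0 0 1]
T3·…·T1 = [-16/17 -14/17 0; -30/17 46/17 0; 0 0 1]
T4·…·T1 = [-2 2 0; 0 2 0; 0 0 1]
T5·…·T1 = [-6 6 0; 0 2 0; 0 0 1]
det M = -12; M⁻¹ = [-1/6 1/2 0; 0 1/2 0; 0 0 1]
M⁻¹ · (-18, -8)ᵀ = (-1, -4)ᵀ

p = (-1, -4)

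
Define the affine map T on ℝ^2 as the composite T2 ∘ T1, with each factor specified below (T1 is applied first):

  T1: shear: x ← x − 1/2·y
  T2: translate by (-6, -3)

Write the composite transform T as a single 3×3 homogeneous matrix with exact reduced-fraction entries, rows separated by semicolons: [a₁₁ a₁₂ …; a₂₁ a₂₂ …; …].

T1 = [1 -1/2 0; 0 1 0; 0 0 1]
T2·T1 = [1 -1/2 -6; 0 1 -3; 0 0 1]

T = [1 -1/2 -6; 0 1 -3; 0 0 1]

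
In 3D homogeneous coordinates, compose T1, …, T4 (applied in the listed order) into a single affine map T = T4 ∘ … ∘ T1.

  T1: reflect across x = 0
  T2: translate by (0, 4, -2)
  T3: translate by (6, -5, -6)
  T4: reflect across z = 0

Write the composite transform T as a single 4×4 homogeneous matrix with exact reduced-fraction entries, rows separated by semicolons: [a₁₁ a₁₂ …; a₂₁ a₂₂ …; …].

T1 = [-1 0 0 0; 0 1 0 0; 0 0 1 0; 0 0 0 1]
T2·T1 = [-1 0 0 0; 0 1 0 4; 0 0 1 -2; 0 0 0 1]
T3·…·T1 = [-1 0 0 6; 0 1 0 -1; 0 0 1 -8; 0 0 0 1]
T4·…·T1 = [-1 0 0 6; 0 1 0 -1; 0 0 -1 8; 0 0 0 1]

T = [-1 0 0 6; 0 1 0 -1; 0 0 -1 8; 0 0 0 1]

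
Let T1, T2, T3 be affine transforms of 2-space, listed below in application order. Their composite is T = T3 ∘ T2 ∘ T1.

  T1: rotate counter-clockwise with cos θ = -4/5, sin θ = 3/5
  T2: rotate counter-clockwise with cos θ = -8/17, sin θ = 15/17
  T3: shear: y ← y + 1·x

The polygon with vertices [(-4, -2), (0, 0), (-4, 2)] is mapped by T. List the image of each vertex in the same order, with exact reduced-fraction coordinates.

image vertices: (-116/85, 246/85), (0, 0), (44/17, 106/17)

T1 rotate counter-clockwise with cos θ = -4/5, sin θ = 3/5: (-4, -2) → (22/5, -4/5); (0, 0) → (0, 0); (-4, 2) → (2, -4)
T2 rotate counter-clockwise with cos θ = -8/17, sin θ = 15/17: (22/5, -4/5) → (-116/85, 362/85); (0, 0) → (0, 0); (2, -4) → (44/17, 62/17)
T3 shear: y ← y + 1·x: (-116/85, 362/85) → (-116/85, 246/85); (0, 0) → (0, 0); (44/17, 62/17) → (44/17, 106/17)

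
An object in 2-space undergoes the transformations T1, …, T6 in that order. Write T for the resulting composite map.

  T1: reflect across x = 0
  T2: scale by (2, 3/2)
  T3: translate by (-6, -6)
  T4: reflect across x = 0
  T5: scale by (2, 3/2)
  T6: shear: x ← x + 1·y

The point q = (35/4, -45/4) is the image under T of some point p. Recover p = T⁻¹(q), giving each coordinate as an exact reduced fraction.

T1 = [-1 0 0; 0 1 0; 0 0 1]
T2·T1 = [-2 0 0; 0 3/2 0; 0 0 1]
T3·…·T1 = [-2 0 -6; 0 3/2 -6; 0 0 1]
T4·…·T1 = [2 0 6; 0 3/2 -6; 0 0 1]
T5·…·T1 = [4 0 12; 0 9/4 -9; 0 0 1]
T6·…·T1 = [4 9/4 3; 0 9/4 -9; 0 0 1]
det M = 9; M⁻¹ = [1/4 -1/4 -3; 0 4/9 4; 0 0 1]
M⁻¹ · (35/4, -45/4)ᵀ = (2, -1)ᵀ

p = (2, -1)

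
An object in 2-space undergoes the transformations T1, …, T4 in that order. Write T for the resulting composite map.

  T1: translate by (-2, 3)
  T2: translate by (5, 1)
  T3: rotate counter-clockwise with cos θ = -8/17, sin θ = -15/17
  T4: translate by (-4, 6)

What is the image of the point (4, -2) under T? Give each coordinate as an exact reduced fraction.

T(p) = (-94/17, -19/17)

T1 translate by (-2, 3): (4, -2) → (2, 1)
T2 translate by (5, 1): (2, 1) → (7, 2)
T3 rotate counter-clockwise with cos θ = -8/17, sin θ = -15/17: (7, 2) → (-26/17, -121/17)
T4 translate by (-4, 6): (-26/17, -121/17) → (-94/17, -19/17)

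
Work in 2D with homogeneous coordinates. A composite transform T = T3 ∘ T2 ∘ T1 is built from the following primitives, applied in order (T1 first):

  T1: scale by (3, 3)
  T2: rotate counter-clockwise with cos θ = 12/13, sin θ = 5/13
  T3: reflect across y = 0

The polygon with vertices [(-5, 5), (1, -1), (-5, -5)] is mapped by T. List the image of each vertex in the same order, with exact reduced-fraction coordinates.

T1 scale by (3, 3): (-5, 5) → (-15, 15); (1, -1) → (3, -3); (-5, -5) → (-15, -15)
T2 rotate counter-clockwise with cos θ = 12/13, sin θ = 5/13: (-15, 15) → (-255/13, 105/13); (3, -3) → (51/13, -21/13); (-15, -15) → (-105/13, -255/13)
T3 reflect across y = 0: (-255/13, 105/13) → (-255/13, -105/13); (51/13, -21/13) → (51/13, 21/13); (-105/13, -255/13) → (-105/13, 255/13)

image vertices: (-255/13, -105/13), (51/13, 21/13), (-105/13, 255/13)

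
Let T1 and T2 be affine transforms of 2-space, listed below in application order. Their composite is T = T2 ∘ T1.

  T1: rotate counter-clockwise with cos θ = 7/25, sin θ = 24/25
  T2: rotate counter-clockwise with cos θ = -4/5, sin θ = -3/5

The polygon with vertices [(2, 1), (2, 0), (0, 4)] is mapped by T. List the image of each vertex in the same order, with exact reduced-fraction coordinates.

image vertices: (41/25, -38/25), (88/125, -234/125), (468/125, 176/125)

T1 rotate counter-clockwise with cos θ = 7/25, sin θ = 24/25: (2, 1) → (-2/5, 11/5); (2, 0) → (14/25, 48/25); (0, 4) → (-96/25, 28/25)
T2 rotate counter-clockwise with cos θ = -4/5, sin θ = -3/5: (-2/5, 11/5) → (41/25, -38/25); (14/25, 48/25) → (88/125, -234/125); (-96/25, 28/25) → (468/125, 176/125)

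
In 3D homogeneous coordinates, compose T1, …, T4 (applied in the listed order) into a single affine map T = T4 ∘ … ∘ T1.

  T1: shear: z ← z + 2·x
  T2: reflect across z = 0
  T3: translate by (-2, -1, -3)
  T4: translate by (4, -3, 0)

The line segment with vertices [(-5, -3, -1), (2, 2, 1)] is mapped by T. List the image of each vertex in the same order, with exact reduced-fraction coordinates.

image vertices: (-3, -7, 8), (4, -2, -8)

T1 shear: z ← z + 2·x: (-5, -3, -1) → (-5, -3, -11); (2, 2, 1) → (2, 2, 5)
T2 reflect across z = 0: (-5, -3, -11) → (-5, -3, 11); (2, 2, 5) → (2, 2, -5)
T3 translate by (-2, -1, -3): (-5, -3, 11) → (-7, -4, 8); (2, 2, -5) → (0, 1, -8)
T4 translate by (4, -3, 0): (-7, -4, 8) → (-3, -7, 8); (0, 1, -8) → (4, -2, -8)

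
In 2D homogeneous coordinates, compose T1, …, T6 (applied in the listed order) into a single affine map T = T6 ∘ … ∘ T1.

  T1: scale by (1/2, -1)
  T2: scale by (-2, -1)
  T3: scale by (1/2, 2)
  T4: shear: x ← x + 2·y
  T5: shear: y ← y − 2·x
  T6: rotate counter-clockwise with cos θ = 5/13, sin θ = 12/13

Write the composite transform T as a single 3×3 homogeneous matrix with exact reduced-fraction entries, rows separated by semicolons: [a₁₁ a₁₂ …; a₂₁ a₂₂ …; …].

T1 = [1/2 0 0; 0 -1 0; 0 0 1]
T2·T1 = [-1 0 0; 0 1 0; 0 0 1]
T3·…·T1 = [-1/2 0 0; 0 2 0; 0 0 1]
T4·…·T1 = [-1/2 4 0; 0 2 0; 0 0 1]
T5·…·T1 = [-1/2 4 0; 1 -6 0; 0 0 1]
T6·…·T1 = [-29/26 92/13 0; -1/13 18/13 0; 0 0 1]

T = [-29/26 92/13 0; -1/13 18/13 0; 0 0 1]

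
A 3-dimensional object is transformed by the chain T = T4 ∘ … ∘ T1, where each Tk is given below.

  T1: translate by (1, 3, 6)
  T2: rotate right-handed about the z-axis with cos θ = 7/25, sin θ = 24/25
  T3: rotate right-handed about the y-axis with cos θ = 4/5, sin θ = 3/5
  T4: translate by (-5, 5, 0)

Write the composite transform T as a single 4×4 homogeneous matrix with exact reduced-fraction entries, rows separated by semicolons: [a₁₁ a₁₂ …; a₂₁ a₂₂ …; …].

T1 = [1 0 0 1; 0 1 0 3; 0 0 1 6; 0 0 0 1]
T2·T1 = [7/25 -24/25 0 -13/5; 24/25 7/25 0 9/5; 0 0 1 6; 0 0 0 1]
T3·…·T1 = [28/125 -96/125 3/5 38/25; 24/25 7/25 0 9/5; -21/125 72/125 4/5 159/25; 0 0 0 1]
T4·…·T1 = [28/125 -96/125 3/5 -87/25; 24/25 7/25 0 34/5; -21/125 72/125 4/5 159/25; 0 0 0 1]

T = [28/125 -96/125 3/5 -87/25; 24/25 7/25 0 34/5; -21/125 72/125 4/5 159/25; 0 0 0 1]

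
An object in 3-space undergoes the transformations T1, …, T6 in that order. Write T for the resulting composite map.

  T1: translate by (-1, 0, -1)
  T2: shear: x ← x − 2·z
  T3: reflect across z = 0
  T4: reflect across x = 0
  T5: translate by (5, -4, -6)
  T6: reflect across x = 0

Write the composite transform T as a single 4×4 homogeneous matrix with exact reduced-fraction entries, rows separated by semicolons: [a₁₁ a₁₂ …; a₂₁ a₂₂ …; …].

T1 = [1 0 0 -1; 0 1 0 0; 0 0 1 -1; 0 0 0 1]
T2·T1 = [1 0 -2 1; 0 1 0 0; 0 0 1 -1; 0 0 0 1]
T3·…·T1 = [1 0 -2 1; 0 1 0 0; 0 0 -1 1; 0 0 0 1]
T4·…·T1 = [-1 0 2 -1; 0 1 0 0; 0 0 -1 1; 0 0 0 1]
T5·…·T1 = [-1 0 2 4; 0 1 0 -4; 0 0 -1 -5; 0 0 0 1]
T6·…·T1 = [1 0 -2 -4; 0 1 0 -4; 0 0 -1 -5; 0 0 0 1]

T = [1 0 -2 -4; 0 1 0 -4; 0 0 -1 -5; 0 0 0 1]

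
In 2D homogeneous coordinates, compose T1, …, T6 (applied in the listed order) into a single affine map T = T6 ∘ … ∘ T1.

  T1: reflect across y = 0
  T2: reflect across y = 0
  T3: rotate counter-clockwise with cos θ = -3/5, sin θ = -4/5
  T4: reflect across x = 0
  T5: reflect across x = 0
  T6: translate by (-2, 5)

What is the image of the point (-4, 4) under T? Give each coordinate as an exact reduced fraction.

T1 reflect across y = 0: (-4, 4) → (-4, -4)
T2 reflect across y = 0: (-4, -4) → (-4, 4)
T3 rotate counter-clockwise with cos θ = -3/5, sin θ = -4/5: (-4, 4) → (28/5, 4/5)
T4 reflect across x = 0: (28/5, 4/5) → (-28/5, 4/5)
T5 reflect across x = 0: (-28/5, 4/5) → (28/5, 4/5)
T6 translate by (-2, 5): (28/5, 4/5) → (18/5, 29/5)

T(p) = (18/5, 29/5)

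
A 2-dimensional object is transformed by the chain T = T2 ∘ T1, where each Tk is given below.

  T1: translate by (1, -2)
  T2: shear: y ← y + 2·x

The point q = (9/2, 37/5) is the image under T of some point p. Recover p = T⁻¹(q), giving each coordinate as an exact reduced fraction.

p = (7/2, 2/5)

T1 = [1 0 1; 0 1 -2; 0 0 1]
T2·T1 = [1 0 1; 2 1 0; 0 0 1]
det M = 1; M⁻¹ = [1 0 -1; -2 1 2; 0 0 1]
M⁻¹ · (9/2, 37/5)ᵀ = (7/2, 2/5)ᵀ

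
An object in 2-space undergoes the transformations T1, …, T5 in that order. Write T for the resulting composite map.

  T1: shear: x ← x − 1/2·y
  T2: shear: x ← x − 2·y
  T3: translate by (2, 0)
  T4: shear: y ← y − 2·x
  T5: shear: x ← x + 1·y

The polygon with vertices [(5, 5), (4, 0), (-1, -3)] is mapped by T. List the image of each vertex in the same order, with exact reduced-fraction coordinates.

image vertices: (21/2, 16), (-6, -12), (-23/2, -20)

T1 shear: x ← x − 1/2·y: (5, 5) → (5/2, 5); (4, 0) → (4, 0); (-1, -3) → (1/2, -3)
T2 shear: x ← x − 2·y: (5/2, 5) → (-15/2, 5); (4, 0) → (4, 0); (1/2, -3) → (13/2, -3)
T3 translate by (2, 0): (-15/2, 5) → (-11/2, 5); (4, 0) → (6, 0); (13/2, -3) → (17/2, -3)
T4 shear: y ← y − 2·x: (-11/2, 5) → (-11/2, 16); (6, 0) → (6, -12); (17/2, -3) → (17/2, -20)
T5 shear: x ← x + 1·y: (-11/2, 16) → (21/2, 16); (6, -12) → (-6, -12); (17/2, -20) → (-23/2, -20)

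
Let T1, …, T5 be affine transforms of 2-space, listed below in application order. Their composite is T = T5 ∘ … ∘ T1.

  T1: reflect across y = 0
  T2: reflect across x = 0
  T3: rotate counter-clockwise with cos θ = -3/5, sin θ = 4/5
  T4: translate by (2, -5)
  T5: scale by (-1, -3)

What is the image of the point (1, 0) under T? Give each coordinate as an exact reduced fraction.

T1 reflect across y = 0: (1, 0) → (1, 0)
T2 reflect across x = 0: (1, 0) → (-1, 0)
T3 rotate counter-clockwise with cos θ = -3/5, sin θ = 4/5: (-1, 0) → (3/5, -4/5)
T4 translate by (2, -5): (3/5, -4/5) → (13/5, -29/5)
T5 scale by (-1, -3): (13/5, -29/5) → (-13/5, 87/5)

T(p) = (-13/5, 87/5)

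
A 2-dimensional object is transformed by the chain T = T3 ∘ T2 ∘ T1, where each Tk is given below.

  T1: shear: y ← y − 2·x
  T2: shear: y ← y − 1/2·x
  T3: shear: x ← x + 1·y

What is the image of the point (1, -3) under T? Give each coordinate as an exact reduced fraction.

T1 shear: y ← y − 2·x: (1, -3) → (1, -5)
T2 shear: y ← y − 1/2·x: (1, -5) → (1, -11/2)
T3 shear: x ← x + 1·y: (1, -11/2) → (-9/2, -11/2)

T(p) = (-9/2, -11/2)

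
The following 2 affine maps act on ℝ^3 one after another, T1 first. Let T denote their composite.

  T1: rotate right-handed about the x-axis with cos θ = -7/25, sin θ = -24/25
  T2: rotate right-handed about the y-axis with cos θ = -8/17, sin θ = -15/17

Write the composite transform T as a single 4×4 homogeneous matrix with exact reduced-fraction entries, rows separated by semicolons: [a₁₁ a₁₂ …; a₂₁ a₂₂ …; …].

T = [-8/17 72/85 21/85 0; 0 -7/25 24/25 0; 15/17 192/425 56/425 0; 0 0 0 1]

T1 = [1 0 0 0; 0 -7/25 24/25 0; 0 -24/25 -7/25 0; 0 0 0 1]
T2·T1 = [-8/17 72/85 21/85 0; 0 -7/25 24/25 0; 15/17 192/425 56/425 0; 0 0 0 1]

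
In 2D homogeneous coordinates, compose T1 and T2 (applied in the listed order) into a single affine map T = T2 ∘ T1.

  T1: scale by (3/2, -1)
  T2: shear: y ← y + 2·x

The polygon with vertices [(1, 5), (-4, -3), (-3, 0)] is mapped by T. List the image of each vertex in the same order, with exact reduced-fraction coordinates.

image vertices: (3/2, -2), (-6, -9), (-9/2, -9)

T1 scale by (3/2, -1): (1, 5) → (3/2, -5); (-4, -3) → (-6, 3); (-3, 0) → (-9/2, 0)
T2 shear: y ← y + 2·x: (3/2, -5) → (3/2, -2); (-6, 3) → (-6, -9); (-9/2, 0) → (-9/2, -9)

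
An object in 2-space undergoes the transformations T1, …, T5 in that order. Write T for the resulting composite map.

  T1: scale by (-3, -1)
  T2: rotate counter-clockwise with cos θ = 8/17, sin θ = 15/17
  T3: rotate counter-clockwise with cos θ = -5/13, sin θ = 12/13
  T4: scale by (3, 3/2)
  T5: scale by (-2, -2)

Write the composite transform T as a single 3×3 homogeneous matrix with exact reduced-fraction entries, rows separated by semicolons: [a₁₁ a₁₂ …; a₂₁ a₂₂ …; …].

T = [-3960/221 -126/221 0; 189/221 -660/221 0; 0 0 1]

T1 = [-3 0 0; 0 -1 0; 0 0 1]
T2·T1 = [-24/17 15/17 0; -45/17 -8/17 0; 0 0 1]
T3·…·T1 = [660/221 21/221 0; -63/221 220/221 0; 0 0 1]
T4·…·T1 = [1980/221 63/221 0; -189/442 330/221 0; 0 0 1]
T5·…·T1 = [-3960/221 -126/221 0; 189/221 -660/221 0; 0 0 1]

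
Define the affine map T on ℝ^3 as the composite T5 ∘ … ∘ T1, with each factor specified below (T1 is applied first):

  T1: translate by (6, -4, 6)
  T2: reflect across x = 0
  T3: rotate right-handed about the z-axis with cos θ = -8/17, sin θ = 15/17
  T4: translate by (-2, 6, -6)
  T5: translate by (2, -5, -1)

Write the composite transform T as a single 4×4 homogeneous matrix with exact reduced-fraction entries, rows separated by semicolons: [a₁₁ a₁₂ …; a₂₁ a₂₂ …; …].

T = [8/17 -15/17 0 108/17; -15/17 -8/17 0 -41/17; 0 0 1 -1; 0 0 0 1]

T1 = [1 0 0 6; 0 1 0 -4; 0 0 1 6; 0 0 0 1]
T2·T1 = [-1 0 0 -6; 0 1 0 -4; 0 0 1 6; 0 0 0 1]
T3·…·T1 = [8/17 -15/17 0 108/17; -15/17 -8/17 0 -58/17; 0 0 1 6; 0 0 0 1]
T4·…·T1 = [8/17 -15/17 0 74/17; -15/17 -8/17 0 44/17; 0 0 1 0; 0 0 0 1]
T5·…·T1 = [8/17 -15/17 0 108/17; -15/17 -8/17 0 -41/17; 0 0 1 -1; 0 0 0 1]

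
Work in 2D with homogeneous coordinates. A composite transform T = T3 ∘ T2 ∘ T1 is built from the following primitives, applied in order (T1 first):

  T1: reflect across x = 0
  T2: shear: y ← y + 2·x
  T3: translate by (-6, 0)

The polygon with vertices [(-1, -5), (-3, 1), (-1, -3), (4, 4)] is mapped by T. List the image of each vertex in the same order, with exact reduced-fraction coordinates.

T1 reflect across x = 0: (-1, -5) → (1, -5); (-3, 1) → (3, 1); (-1, -3) → (1, -3); (4, 4) → (-4, 4)
T2 shear: y ← y + 2·x: (1, -5) → (1, -3); (3, 1) → (3, 7); (1, -3) → (1, -1); (-4, 4) → (-4, -4)
T3 translate by (-6, 0): (1, -3) → (-5, -3); (3, 7) → (-3, 7); (1, -1) → (-5, -1); (-4, -4) → (-10, -4)

image vertices: (-5, -3), (-3, 7), (-5, -1), (-10, -4)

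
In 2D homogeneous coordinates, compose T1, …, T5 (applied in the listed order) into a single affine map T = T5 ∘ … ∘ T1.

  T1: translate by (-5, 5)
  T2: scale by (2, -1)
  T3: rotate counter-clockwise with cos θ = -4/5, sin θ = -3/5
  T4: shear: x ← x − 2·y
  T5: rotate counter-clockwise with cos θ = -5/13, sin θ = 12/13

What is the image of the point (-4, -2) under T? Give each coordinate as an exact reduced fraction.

T(p) = (-447/65, -1158/65)

T1 translate by (-5, 5): (-4, -2) → (-9, 3)
T2 scale by (2, -1): (-9, 3) → (-18, -3)
T3 rotate counter-clockwise with cos θ = -4/5, sin θ = -3/5: (-18, -3) → (63/5, 66/5)
T4 shear: x ← x − 2·y: (63/5, 66/5) → (-69/5, 66/5)
T5 rotate counter-clockwise with cos θ = -5/13, sin θ = 12/13: (-69/5, 66/5) → (-447/65, -1158/65)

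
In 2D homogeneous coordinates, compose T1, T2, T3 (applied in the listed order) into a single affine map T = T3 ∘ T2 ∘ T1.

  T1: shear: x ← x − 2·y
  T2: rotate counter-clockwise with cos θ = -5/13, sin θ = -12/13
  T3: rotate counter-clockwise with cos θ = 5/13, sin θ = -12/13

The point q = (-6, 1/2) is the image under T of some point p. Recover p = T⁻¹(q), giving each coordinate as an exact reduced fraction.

p = (5, -1/2)

T1 = [1 -2 0; 0 1 0; 0 0 1]
T2·T1 = [-5/13 22/13 0; -12/13 19/13 0; 0 0 1]
T3·…·T1 = [-1 2 0; 0 -1 0; 0 0 1]
det M = 1; M⁻¹ = [-1 -2 0; 0 -1 0; 0 0 1]
M⁻¹ · (-6, 1/2)ᵀ = (5, -1/2)ᵀ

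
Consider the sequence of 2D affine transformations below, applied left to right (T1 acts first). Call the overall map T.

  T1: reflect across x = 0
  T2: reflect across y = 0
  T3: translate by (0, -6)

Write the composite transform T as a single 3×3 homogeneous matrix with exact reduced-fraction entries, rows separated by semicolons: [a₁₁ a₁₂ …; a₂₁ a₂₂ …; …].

T1 = [-1 0 0; 0 1 0; 0 0 1]
T2·T1 = [-1 0 0; 0 -1 0; 0 0 1]
T3·…·T1 = [-1 0 0; 0 -1 -6; 0 0 1]

T = [-1 0 0; 0 -1 -6; 0 0 1]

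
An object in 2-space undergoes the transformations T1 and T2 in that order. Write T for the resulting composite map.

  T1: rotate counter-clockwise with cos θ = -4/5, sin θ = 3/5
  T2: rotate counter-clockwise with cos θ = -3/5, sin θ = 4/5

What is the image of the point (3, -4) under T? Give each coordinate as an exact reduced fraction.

T1 rotate counter-clockwise with cos θ = -4/5, sin θ = 3/5: (3, -4) → (0, 5)
T2 rotate counter-clockwise with cos θ = -3/5, sin θ = 4/5: (0, 5) → (-4, -3)

T(p) = (-4, -3)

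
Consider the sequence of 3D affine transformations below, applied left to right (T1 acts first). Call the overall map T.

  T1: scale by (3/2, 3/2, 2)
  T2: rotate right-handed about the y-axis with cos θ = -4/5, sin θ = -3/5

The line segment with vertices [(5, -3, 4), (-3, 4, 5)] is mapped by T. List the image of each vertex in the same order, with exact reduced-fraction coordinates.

T1 scale by (3/2, 3/2, 2): (5, -3, 4) → (15/2, -9/2, 8); (-3, 4, 5) → (-9/2, 6, 10)
T2 rotate right-handed about the y-axis with cos θ = -4/5, sin θ = -3/5: (15/2, -9/2, 8) → (-54/5, -9/2, -19/10); (-9/2, 6, 10) → (-12/5, 6, -107/10)

image vertices: (-54/5, -9/2, -19/10), (-12/5, 6, -107/10)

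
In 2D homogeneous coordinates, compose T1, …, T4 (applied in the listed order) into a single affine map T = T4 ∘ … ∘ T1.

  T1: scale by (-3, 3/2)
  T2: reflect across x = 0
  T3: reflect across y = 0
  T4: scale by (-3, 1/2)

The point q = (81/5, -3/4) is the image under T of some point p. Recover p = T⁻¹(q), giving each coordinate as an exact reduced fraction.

p = (-9/5, 1)

T1 = [-3 0 0; 0 3/2 0; 0 0 1]
T2·T1 = [3 0 0; 0 3/2 0; 0 0 1]
T3·…·T1 = [3 0 0; 0 -3/2 0; 0 0 1]
T4·…·T1 = [-9 0 0; 0 -3/4 0; 0 0 1]
det M = 27/4; M⁻¹ = [-1/9 0 0; 0 -4/3 0; 0 0 1]
M⁻¹ · (81/5, -3/4)ᵀ = (-9/5, 1)ᵀ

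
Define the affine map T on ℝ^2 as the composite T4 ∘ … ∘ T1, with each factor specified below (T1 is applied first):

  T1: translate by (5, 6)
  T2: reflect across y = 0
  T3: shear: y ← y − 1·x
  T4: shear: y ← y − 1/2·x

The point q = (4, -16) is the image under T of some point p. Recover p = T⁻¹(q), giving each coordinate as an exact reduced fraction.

T1 = [1 0 5; 0 1 6; 0 0 1]
T2·T1 = [1 0 5; 0 -1 -6; 0 0 1]
T3·…·T1 = [1 0 5; -1 -1 -11; 0 0 1]
T4·…·T1 = [1 0 5; -3/2 -1 -27/2; 0 0 1]
det M = -1; M⁻¹ = [1 0 -5; -3/2 -1 -6; 0 0 1]
M⁻¹ · (4, -16)ᵀ = (-1, 4)ᵀ

p = (-1, 4)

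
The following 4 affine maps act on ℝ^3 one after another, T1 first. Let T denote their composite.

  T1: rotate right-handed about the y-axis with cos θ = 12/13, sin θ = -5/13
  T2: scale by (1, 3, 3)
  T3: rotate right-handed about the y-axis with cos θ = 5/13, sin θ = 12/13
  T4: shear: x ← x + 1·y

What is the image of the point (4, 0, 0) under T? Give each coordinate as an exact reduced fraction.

T1 rotate right-handed about the y-axis with cos θ = 12/13, sin θ = -5/13: (4, 0, 0) → (48/13, 0, 20/13)
T2 scale by (1, 3, 3): (48/13, 0, 20/13) → (48/13, 0, 60/13)
T3 rotate right-handed about the y-axis with cos θ = 5/13, sin θ = 12/13: (48/13, 0, 60/13) → (960/169, 0, -276/169)
T4 shear: x ← x + 1·y: (960/169, 0, -276/169) → (960/169, 0, -276/169)

T(p) = (960/169, 0, -276/169)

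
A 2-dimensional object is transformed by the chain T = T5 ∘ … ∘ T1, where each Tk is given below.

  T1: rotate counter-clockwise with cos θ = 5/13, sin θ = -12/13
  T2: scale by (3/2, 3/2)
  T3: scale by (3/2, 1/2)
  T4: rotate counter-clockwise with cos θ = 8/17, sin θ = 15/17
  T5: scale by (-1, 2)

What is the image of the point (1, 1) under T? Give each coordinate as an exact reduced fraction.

T1 rotate counter-clockwise with cos θ = 5/13, sin θ = -12/13: (1, 1) → (17/13, -7/13)
T2 scale by (3/2, 3/2): (17/13, -7/13) → (51/26, -21/26)
T3 scale by (3/2, 1/2): (51/26, -21/26) → (153/52, -21/52)
T4 rotate counter-clockwise with cos θ = 8/17, sin θ = 15/17: (153/52, -21/52) → (1539/884, 2127/884)
T5 scale by (-1, 2): (1539/884, 2127/884) → (-1539/884, 2127/442)

T(p) = (-1539/884, 2127/442)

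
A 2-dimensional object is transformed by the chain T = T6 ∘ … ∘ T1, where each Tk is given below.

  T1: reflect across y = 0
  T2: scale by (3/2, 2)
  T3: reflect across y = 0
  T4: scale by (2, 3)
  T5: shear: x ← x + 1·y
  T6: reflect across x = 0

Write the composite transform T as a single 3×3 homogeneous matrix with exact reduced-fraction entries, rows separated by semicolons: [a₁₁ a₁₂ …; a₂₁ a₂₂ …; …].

T = [-3 -6 0; 0 6 0; 0 0 1]

T1 = [1 0 0; 0 -1 0; 0 0 1]
T2·T1 = [3/2 0 0; 0 -2 0; 0 0 1]
T3·…·T1 = [3/2 0 0; 0 2 0; 0 0 1]
T4·…·T1 = [3 0 0; 0 6 0; 0 0 1]
T5·…·T1 = [3 6 0; 0 6 0; 0 0 1]
T6·…·T1 = [-3 -6 0; 0 6 0; 0 0 1]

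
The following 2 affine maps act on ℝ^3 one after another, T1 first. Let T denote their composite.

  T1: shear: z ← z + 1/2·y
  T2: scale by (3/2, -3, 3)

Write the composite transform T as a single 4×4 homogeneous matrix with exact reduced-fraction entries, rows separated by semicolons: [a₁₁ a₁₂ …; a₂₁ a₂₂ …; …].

T1 = [1 0 0 0; 0 1 0 0; 0 1/2 1 0; 0 0 0 1]
T2·T1 = [3/2 0 0 0; 0 -3 0 0; 0 3/2 3 0; 0 0 0 1]

T = [3/2 0 0 0; 0 -3 0 0; 0 3/2 3 0; 0 0 0 1]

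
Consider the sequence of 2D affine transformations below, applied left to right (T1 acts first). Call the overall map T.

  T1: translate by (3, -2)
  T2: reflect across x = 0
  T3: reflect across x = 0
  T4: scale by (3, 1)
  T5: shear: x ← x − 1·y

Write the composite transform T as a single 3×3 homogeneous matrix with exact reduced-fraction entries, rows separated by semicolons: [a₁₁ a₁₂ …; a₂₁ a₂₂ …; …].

T = [3 -1 11; 0 1 -2; 0 0 1]

T1 = [1 0 3; 0 1 -2; 0 0 1]
T2·T1 = [-1 0 -3; 0 1 -2; 0 0 1]
T3·…·T1 = [1 0 3; 0 1 -2; 0 0 1]
T4·…·T1 = [3 0 9; 0 1 -2; 0 0 1]
T5·…·T1 = [3 -1 11; 0 1 -2; 0 0 1]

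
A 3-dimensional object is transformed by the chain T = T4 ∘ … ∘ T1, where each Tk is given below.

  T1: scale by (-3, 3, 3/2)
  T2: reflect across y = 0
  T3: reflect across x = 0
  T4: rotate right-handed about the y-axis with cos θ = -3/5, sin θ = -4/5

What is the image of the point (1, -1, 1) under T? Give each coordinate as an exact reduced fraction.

T(p) = (-3, 3, 3/2)

T1 scale by (-3, 3, 3/2): (1, -1, 1) → (-3, -3, 3/2)
T2 reflect across y = 0: (-3, -3, 3/2) → (-3, 3, 3/2)
T3 reflect across x = 0: (-3, 3, 3/2) → (3, 3, 3/2)
T4 rotate right-handed about the y-axis with cos θ = -3/5, sin θ = -4/5: (3, 3, 3/2) → (-3, 3, 3/2)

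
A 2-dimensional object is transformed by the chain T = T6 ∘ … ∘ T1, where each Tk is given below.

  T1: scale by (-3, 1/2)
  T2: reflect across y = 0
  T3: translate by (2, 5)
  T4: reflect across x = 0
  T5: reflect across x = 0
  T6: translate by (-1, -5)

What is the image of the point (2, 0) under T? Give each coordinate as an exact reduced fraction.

T1 scale by (-3, 1/2): (2, 0) → (-6, 0)
T2 reflect across y = 0: (-6, 0) → (-6, 0)
T3 translate by (2, 5): (-6, 0) → (-4, 5)
T4 reflect across x = 0: (-4, 5) → (4, 5)
T5 reflect across x = 0: (4, 5) → (-4, 5)
T6 translate by (-1, -5): (-4, 5) → (-5, 0)

T(p) = (-5, 0)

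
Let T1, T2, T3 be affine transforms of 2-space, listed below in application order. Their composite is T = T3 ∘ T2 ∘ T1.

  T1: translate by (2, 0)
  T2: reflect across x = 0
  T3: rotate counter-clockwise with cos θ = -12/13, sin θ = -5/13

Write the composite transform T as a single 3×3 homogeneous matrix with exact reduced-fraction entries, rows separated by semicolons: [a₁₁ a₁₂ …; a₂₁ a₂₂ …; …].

T1 = [1 0 2; 0 1 0; 0 0 1]
T2·T1 = [-1 0 -2; 0 1 0; 0 0 1]
T3·…·T1 = [12/13 5/13 24/13; 5/13 -12/13 10/13; 0 0 1]

T = [12/13 5/13 24/13; 5/13 -12/13 10/13; 0 0 1]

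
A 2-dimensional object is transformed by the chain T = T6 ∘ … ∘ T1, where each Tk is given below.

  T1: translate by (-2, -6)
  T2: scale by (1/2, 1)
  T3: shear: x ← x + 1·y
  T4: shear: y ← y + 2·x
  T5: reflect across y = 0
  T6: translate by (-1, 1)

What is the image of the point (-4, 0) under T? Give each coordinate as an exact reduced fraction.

T(p) = (-10, 25)

T1 translate by (-2, -6): (-4, 0) → (-6, -6)
T2 scale by (1/2, 1): (-6, -6) → (-3, -6)
T3 shear: x ← x + 1·y: (-3, -6) → (-9, -6)
T4 shear: y ← y + 2·x: (-9, -6) → (-9, -24)
T5 reflect across y = 0: (-9, -24) → (-9, 24)
T6 translate by (-1, 1): (-9, 24) → (-10, 25)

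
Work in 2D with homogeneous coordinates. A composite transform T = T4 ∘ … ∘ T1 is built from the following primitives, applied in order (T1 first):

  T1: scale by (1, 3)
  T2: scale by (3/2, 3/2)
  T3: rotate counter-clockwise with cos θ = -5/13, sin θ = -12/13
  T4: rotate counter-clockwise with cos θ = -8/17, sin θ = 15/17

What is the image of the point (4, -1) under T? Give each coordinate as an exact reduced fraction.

T(p) = (2829/442, -864/221)

T1 scale by (1, 3): (4, -1) → (4, -3)
T2 scale by (3/2, 3/2): (4, -3) → (6, -9/2)
T3 rotate counter-clockwise with cos θ = -5/13, sin θ = -12/13: (6, -9/2) → (-84/13, -99/26)
T4 rotate counter-clockwise with cos θ = -8/17, sin θ = 15/17: (-84/13, -99/26) → (2829/442, -864/221)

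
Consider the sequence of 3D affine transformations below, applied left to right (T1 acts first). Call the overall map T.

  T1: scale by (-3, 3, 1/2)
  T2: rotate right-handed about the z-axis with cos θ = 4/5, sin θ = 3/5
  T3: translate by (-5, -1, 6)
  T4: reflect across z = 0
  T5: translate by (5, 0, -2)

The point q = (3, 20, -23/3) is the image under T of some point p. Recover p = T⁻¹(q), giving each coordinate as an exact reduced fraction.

T1 = [-3 0 0 0; 0 3 0 0; 0 0 1/2 0; 0 0 0 1]
T2·T1 = [-12/5 -9/5 0 0; -9/5 12/5 0 0; 0 0 1/2 0; 0 0 0 1]
T3·…·T1 = [-12/5 -9/5 0 -5; -9/5 12/5 0 -1; 0 0 1/2 6; 0 0 0 1]
T4·…·T1 = [-12/5 -9/5 0 -5; -9/5 12/5 0 -1; 0 0 -1/2 -6; 0 0 0 1]
T5·…·T1 = [-12/5 -9/5 0 0; -9/5 12/5 0 -1; 0 0 -1/2 -8; 0 0 0 1]
det M = 9/2; M⁻¹ = [-4/15 -1/5 0 -1/5; -1/5 4/15 0 4/15; 0 0 -2 -16; 0 0 0 1]
M⁻¹ · (3, 20, -23/3)ᵀ = (-5, 5, -2/3)ᵀ

p = (-5, 5, -2/3)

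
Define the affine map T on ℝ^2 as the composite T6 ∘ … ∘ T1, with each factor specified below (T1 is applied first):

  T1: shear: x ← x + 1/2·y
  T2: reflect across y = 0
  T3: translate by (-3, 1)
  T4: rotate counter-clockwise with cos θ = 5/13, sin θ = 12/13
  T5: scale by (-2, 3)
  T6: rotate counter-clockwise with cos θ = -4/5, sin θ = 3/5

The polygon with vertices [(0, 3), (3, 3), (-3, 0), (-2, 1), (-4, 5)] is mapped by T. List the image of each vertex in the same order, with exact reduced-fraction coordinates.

image vertices: (384/65, 237/65), (36/13, -57/13), (267/65, 1056/65), (306/65, 783/65), (174/13, 147/13)

T1 shear: x ← x + 1/2·y: (0, 3) → (3/2, 3); (3, 3) → (9/2, 3); (-3, 0) → (-3, 0); (-2, 1) → (-3/2, 1); (-4, 5) → (-3/2, 5)
T2 reflect across y = 0: (3/2, 3) → (3/2, -3); (9/2, 3) → (9/2, -3); (-3, 0) → (-3, 0); (-3/2, 1) → (-3/2, -1); (-3/2, 5) → (-3/2, -5)
T3 translate by (-3, 1): (3/2, -3) → (-3/2, -2); (9/2, -3) → (3/2, -2); (-3, 0) → (-6, 1); (-3/2, -1) → (-9/2, 0); (-3/2, -5) → (-9/2, -4)
T4 rotate counter-clockwise with cos θ = 5/13, sin θ = 12/13: (-3/2, -2) → (33/26, -28/13); (3/2, -2) → (63/26, 8/13); (-6, 1) → (-42/13, -67/13); (-9/2, 0) → (-45/26, -54/13); (-9/2, -4) → (51/26, -74/13)
T5 scale by (-2, 3): (33/26, -28/13) → (-33/13, -84/13); (63/26, 8/13) → (-63/13, 24/13); (-42/13, -67/13) → (84/13, -201/13); (-45/26, -54/13) → (45/13, -162/13); (51/26, -74/13) → (-51/13, -222/13)
T6 rotate counter-clockwise with cos θ = -4/5, sin θ = 3/5: (-33/13, -84/13) → (384/65, 237/65); (-63/13, 24/13) → (36/13, -57/13); (84/13, -201/13) → (267/65, 1056/65); (45/13, -162/13) → (306/65, 783/65); (-51/13, -222/13) → (174/13, 147/13)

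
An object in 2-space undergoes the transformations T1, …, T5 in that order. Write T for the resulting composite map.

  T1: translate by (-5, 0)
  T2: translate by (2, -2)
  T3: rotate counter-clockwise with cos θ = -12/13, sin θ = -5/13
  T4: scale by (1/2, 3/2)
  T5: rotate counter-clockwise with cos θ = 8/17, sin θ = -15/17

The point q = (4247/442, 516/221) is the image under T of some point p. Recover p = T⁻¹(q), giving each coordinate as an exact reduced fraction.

p = (-4, -2)

T1 = [1 0 -5; 0 1 0; 0 0 1]
T2·T1 = [1 0 -3; 0 1 -2; 0 0 1]
T3·…·T1 = [-12/13 5/13 2; -5/13 -12/13 3; 0 0 1]
T4·…·T1 = [-6/13 5/26 1; -15/26 -18/13 9/2; 0 0 1]
T5·…·T1 = [-321/442 -250/221 151/34; 30/221 -363/442 21/17; 0 0 1]
det M = 3/4; M⁻¹ = [-242/221 1000/663 3; -40/221 -214/221 2; 0 0 1]
M⁻¹ · (4247/442, 516/221)ᵀ = (-4, -2)ᵀ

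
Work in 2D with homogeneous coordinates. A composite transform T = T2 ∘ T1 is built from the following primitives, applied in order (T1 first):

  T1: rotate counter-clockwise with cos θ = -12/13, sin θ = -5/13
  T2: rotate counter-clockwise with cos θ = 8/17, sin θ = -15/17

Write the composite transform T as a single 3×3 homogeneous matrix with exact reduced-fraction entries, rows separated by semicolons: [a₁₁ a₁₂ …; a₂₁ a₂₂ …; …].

T1 = [-12/13 5/13 0; -5/13 -12/13 0; 0 0 1]
T2·T1 = [-171/221 -140/221 0; 140/221 -171/221 0; 0 0 1]

T = [-171/221 -140/221 0; 140/221 -171/221 0; 0 0 1]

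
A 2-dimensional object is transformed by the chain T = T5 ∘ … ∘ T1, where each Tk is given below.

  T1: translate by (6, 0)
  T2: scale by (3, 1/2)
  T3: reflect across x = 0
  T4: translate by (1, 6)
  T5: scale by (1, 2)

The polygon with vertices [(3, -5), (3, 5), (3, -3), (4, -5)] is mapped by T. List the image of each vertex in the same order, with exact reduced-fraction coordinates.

T1 translate by (6, 0): (3, -5) → (9, -5); (3, 5) → (9, 5); (3, -3) → (9, -3); (4, -5) → (10, -5)
T2 scale by (3, 1/2): (9, -5) → (27, -5/2); (9, 5) → (27, 5/2); (9, -3) → (27, -3/2); (10, -5) → (30, -5/2)
T3 reflect across x = 0: (27, -5/2) → (-27, -5/2); (27, 5/2) → (-27, 5/2); (27, -3/2) → (-27, -3/2); (30, -5/2) → (-30, -5/2)
T4 translate by (1, 6): (-27, -5/2) → (-26, 7/2); (-27, 5/2) → (-26, 17/2); (-27, -3/2) → (-26, 9/2); (-30, -5/2) → (-29, 7/2)
T5 scale by (1, 2): (-26, 7/2) → (-26, 7); (-26, 17/2) → (-26, 17); (-26, 9/2) → (-26, 9); (-29, 7/2) → (-29, 7)

image vertices: (-26, 7), (-26, 17), (-26, 9), (-29, 7)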